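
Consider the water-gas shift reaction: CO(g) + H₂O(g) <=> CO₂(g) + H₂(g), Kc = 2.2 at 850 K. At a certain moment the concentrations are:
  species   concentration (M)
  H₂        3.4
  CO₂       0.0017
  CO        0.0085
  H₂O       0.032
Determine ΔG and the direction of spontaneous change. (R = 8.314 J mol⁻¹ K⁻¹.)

Qc = [CO₂]·[H₂] / ([CO]·[H₂O]) = (0.0017)·(3.4) / ((0.0085)·(0.032)) = 21.2
ΔG = RT ln(Qc/Kc) = (8.314 J mol⁻¹ K⁻¹)(850 K) × ln(21.2/2.2)
   = (7.067 kJ/mol)(2.266) = 16.0 kJ/mol
ΔG > 0, so the forward reaction is non-spontaneous (proceeds in reverse).

ΔG = 16.0 kJ/mol; the forward reaction is non-spontaneous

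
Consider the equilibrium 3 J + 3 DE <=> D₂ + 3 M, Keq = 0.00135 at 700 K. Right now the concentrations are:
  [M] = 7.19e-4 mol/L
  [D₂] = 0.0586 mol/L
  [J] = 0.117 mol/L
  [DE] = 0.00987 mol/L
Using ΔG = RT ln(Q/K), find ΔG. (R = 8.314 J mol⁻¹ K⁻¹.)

Q = [D₂]·[M]³ / ([J]³·[DE]³) = (0.0586)·(7.19e-4)³ / ((0.117)³·(0.00987)³) = 0.0141
ΔG = RT ln(Q/Keq) = (8.314 J mol⁻¹ K⁻¹)(700 K) × ln(0.0141/0.00135)
   = (5.820 kJ/mol)(2.346) = 13.7 kJ/mol
ΔG > 0, so the forward reaction is non-spontaneous (proceeds in reverse).

ΔG = 13.7 kJ/mol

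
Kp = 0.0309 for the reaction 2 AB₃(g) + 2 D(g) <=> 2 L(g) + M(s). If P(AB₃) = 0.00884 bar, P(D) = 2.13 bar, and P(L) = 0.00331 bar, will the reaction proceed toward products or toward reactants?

no net change (already at equilibrium)

(M is a pure solid — omitted from Qp.)
Qp = P(L)² / (P(AB₃)²·P(D)²) = (0.00331)² / ((0.00884)²·(2.13)²) = 0.0309
Qp = 0.0309 = Kp, so the system is already at equilibrium.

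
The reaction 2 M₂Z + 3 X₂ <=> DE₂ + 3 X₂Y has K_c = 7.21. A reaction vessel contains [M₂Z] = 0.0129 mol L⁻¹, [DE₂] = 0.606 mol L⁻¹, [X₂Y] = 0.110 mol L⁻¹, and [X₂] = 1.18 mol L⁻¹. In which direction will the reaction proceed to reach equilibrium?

Q_c = [DE₂]·[X₂Y]³ / ([M₂Z]²·[X₂]³) = (0.606)·(0.110)³ / ((0.0129)²·(1.18)³) = 2.95
Q_c = 2.95 < K_c = 7.21, so the forward reaction proceeds.

in the forward direction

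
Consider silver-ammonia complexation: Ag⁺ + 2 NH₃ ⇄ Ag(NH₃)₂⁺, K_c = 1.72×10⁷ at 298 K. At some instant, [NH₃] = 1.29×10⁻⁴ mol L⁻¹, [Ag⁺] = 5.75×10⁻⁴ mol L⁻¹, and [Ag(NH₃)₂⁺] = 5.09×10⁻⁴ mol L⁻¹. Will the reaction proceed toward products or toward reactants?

reverse (toward reactants)

Q_c = [Ag(NH₃)₂⁺] / ([Ag⁺]·[NH₃]²) = (5.09×10⁻⁴) / ((5.75×10⁻⁴)·(1.29×10⁻⁴)²) = 5.32×10⁷
Q_c = 5.32×10⁷ > K_c = 1.72×10⁷, so the reverse reaction proceeds.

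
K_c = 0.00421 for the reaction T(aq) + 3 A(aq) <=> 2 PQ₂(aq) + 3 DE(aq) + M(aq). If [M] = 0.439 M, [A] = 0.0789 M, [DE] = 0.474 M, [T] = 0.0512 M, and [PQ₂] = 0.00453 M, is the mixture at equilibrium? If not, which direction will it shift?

Q_c = [PQ₂]²·[DE]³·[M] / ([T]·[A]³) = (0.00453)²·(0.474)³·(0.439) / ((0.0512)·(0.0789)³) = 0.0382
Q_c = 0.0382 > K_c = 0.00421: net reverse reaction.

no; Q > K, reaction proceeds in reverse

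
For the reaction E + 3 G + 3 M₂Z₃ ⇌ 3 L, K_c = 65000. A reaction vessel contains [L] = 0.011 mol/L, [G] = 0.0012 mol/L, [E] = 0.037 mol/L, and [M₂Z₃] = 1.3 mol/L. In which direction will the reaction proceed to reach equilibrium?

Q_c = [L]³ / ([E]·[G]³·[M₂Z₃]³) = (0.011)³ / ((0.037)·(0.0012)³·(1.3)³) = 9500
Q_c = 9500 < K_c = 65000, so the forward reaction proceeds.

in the forward direction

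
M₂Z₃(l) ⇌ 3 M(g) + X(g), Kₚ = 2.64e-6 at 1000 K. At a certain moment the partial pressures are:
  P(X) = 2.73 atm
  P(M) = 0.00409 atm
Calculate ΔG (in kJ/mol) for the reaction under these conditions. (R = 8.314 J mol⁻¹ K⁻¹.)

ΔG = -22.0 kJ/mol

(M₂Z₃ is a pure liquid — omitted from Qₚ.)
Qₚ = P(M)³·P(X) = (0.00409)³·(2.73) = 1.87e-7
ΔG = RT ln(Qₚ/Kₚ) = (8.314 J mol⁻¹ K⁻¹)(1000 K) × ln(1.87e-7/2.64e-6)
   = (8.314 kJ/mol)(-2.647) = -22.0 kJ/mol
ΔG < 0, so the forward reaction is spontaneous (proceeds forward).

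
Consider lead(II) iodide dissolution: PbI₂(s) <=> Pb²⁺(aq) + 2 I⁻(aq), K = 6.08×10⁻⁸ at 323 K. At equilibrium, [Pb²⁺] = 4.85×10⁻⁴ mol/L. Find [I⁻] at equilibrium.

(PbI₂ is a pure solid — omitted from K.)
At equilibrium, K = [Pb²⁺]·[I⁻]² = 6.08×10⁻⁸.
(4.85×10⁻⁴)·([I⁻])² = 6.08×10⁻⁸
[I⁻]² = 1.25×10⁻⁴ ⇒ [I⁻] = 0.0112 mol/L

[I⁻] = 0.0112 mol/L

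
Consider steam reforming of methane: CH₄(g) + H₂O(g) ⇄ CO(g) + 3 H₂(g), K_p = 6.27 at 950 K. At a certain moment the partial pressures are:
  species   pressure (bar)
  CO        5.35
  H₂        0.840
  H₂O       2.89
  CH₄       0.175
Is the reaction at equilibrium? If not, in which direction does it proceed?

neither direction; the system is at equilibrium

Q_p = P(CO)·P(H₂)³ / (P(CH₄)·P(H₂O)) = (5.35)·(0.840)³ / ((0.175)·(2.89)) = 6.27
Q_p = 6.27 = K_p, so the system is already at equilibrium.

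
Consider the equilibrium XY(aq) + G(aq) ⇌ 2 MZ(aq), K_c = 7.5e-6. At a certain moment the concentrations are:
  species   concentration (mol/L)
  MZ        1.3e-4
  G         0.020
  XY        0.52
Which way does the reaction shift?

Q_c = [MZ]² / ([XY]·[G]) = (1.3e-4)² / ((0.52)·(0.020)) = 1.6e-6
Q_c = 1.6e-6 < K_c = 7.5e-6, so the forward reaction proceeds.

in the forward direction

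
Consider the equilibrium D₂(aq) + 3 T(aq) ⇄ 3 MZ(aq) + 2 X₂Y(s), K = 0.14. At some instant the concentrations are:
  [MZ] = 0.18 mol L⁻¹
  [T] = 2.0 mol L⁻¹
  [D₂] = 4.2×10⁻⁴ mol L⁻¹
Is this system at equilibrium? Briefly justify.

no; Q > K, reaction proceeds in reverse

(X₂Y is a pure solid — omitted from Q.)
Q = [MZ]³ / ([D₂]·[T]³) = (0.18)³ / ((4.2×10⁻⁴)·(2.0)³) = 1.7
Q = 1.7 > K = 0.14: net reverse reaction.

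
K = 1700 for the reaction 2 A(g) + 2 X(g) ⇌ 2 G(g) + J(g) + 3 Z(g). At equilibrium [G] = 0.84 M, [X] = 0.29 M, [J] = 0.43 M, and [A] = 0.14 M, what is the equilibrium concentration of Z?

At equilibrium, K = [G]²·[J]·[Z]³ / ([A]²·[X]²) = 1700.
(0.84)²·(0.43)·([Z])³ / ((0.14)²·(0.29)²) = 1700
[Z]³ = 9.24 ⇒ [Z] = 2.1 M

[Z] = 2.1 M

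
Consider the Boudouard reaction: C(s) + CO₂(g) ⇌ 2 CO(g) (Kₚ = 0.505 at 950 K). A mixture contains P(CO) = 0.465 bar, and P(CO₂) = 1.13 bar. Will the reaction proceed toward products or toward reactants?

(C is a pure solid — omitted from Qₚ.)
Qₚ = P(CO)² / P(CO₂) = (0.465)² / (1.13) = 0.191
Qₚ = 0.191 < Kₚ = 0.505, so the forward reaction proceeds.

forward (toward products)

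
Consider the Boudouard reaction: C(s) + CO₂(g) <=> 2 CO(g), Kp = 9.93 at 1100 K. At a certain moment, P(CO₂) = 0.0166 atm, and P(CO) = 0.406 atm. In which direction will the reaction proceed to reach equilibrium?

(C is a pure solid — omitted from Qp.)
Qp = P(CO)² / P(CO₂) = (0.406)² / (0.0166) = 9.93
Qp = 9.93 = Kp, so the system is already at equilibrium.

at equilibrium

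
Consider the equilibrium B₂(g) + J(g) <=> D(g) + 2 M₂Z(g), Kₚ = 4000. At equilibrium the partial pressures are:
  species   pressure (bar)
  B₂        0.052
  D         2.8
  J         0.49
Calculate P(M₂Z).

At equilibrium, Kₚ = P(D)·P(M₂Z)² / (P(B₂)·P(J)) = 4000.
(2.8)·(P(M₂Z))² / ((0.052)·(0.49)) = 4000
P(M₂Z)² = 36.4 ⇒ P(M₂Z) = 6.0 bar

P(M₂Z) = 6.0 bar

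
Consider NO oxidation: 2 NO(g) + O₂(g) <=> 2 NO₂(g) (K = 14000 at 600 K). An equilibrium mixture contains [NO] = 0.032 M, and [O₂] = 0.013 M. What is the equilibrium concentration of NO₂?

[NO₂] = 0.43 M

At equilibrium, K = [NO₂]² / ([NO]²·[O₂]) = 14000.
([NO₂])² / ((0.032)²·(0.013)) = 14000
[NO₂]² = 0.186 ⇒ [NO₂] = 0.43 M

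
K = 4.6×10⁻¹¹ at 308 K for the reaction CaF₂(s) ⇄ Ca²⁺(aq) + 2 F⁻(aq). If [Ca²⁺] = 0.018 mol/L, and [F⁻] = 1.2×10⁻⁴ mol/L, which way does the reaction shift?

reverse (toward reactants)

(CaF₂ is a pure solid — omitted from Q.)
Q = [Ca²⁺]·[F⁻]² = (0.018)·(1.2×10⁻⁴)² = 2.6×10⁻¹⁰
Q = 2.6×10⁻¹⁰ > K = 4.6×10⁻¹¹, so the reverse reaction proceeds.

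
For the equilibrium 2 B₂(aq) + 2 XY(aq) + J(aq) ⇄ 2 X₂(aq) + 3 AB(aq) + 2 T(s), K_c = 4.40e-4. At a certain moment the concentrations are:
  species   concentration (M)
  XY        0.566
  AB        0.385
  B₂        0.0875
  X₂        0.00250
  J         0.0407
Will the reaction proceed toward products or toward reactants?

reverse (toward reactants)

(T is a pure solid — omitted from Q_c.)
Q_c = [X₂]²·[AB]³ / ([B₂]²·[XY]²·[J]) = (0.00250)²·(0.385)³ / ((0.0875)²·(0.566)²·(0.0407)) = 0.00357
Q_c = 0.00357 > K_c = 4.40e-4, so the reverse reaction proceeds.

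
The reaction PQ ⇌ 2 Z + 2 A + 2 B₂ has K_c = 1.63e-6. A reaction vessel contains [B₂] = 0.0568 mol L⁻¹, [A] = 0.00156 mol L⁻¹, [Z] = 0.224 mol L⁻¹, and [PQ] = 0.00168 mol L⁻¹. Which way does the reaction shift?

forward (toward products)

Q_c = [Z]²·[A]²·[B₂]² / [PQ] = (0.224)²·(0.00156)²·(0.0568)² / (0.00168) = 2.34e-7
Q_c = 2.34e-7 < K_c = 1.63e-6, so the forward reaction proceeds.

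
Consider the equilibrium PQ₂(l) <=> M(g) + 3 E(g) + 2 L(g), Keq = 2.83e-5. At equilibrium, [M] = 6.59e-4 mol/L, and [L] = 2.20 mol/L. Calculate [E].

(PQ₂ is a pure liquid — omitted from Keq.)
At equilibrium, Keq = [M]·[E]³·[L]² = 2.83e-5.
(6.59e-4)·([E])³·(2.20)² = 2.83e-5
[E]³ = 0.00887 ⇒ [E] = 0.207 mol/L

[E] = 0.207 mol/L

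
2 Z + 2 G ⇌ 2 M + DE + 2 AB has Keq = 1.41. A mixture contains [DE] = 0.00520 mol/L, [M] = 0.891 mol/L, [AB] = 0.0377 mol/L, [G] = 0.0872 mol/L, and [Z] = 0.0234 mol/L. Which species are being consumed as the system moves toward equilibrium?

none (at equilibrium)

Q = [M]²·[DE]·[AB]² / ([Z]²·[G]²) = (0.891)²·(0.00520)·(0.0377)² / ((0.0234)²·(0.0872)²) = 1.41
Q = 1.41 = Keq; the system is at equilibrium.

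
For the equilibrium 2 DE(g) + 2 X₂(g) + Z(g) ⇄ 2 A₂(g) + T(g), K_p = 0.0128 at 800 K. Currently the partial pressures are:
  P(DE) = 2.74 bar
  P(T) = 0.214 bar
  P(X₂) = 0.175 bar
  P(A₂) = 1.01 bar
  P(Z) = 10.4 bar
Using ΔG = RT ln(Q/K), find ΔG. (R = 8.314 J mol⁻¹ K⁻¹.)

ΔG = 13.1 kJ/mol

Q_p = P(A₂)²·P(T) / (P(DE)²·P(X₂)²·P(Z)) = (1.01)²·(0.214) / ((2.74)²·(0.175)²·(10.4)) = 0.0913
ΔG = RT ln(Q_p/K_p) = (8.314 J mol⁻¹ K⁻¹)(800 K) × ln(0.0913/0.0128)
   = (6.651 kJ/mol)(1.965) = 13.1 kJ/mol
ΔG > 0, so the forward reaction is non-spontaneous (proceeds in reverse).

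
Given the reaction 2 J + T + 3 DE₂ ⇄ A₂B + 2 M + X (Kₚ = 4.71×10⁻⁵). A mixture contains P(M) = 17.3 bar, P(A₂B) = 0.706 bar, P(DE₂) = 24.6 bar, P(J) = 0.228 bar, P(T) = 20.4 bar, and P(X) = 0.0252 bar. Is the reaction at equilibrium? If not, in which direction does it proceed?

reverse (toward reactants)

Qₚ = P(A₂B)·P(M)²·P(X) / (P(J)²·P(T)·P(DE₂)³) = (0.706)·(17.3)²·(0.0252) / ((0.228)²·(20.4)·(24.6)³) = 3.37×10⁻⁴
Qₚ = 3.37×10⁻⁴ > Kₚ = 4.71×10⁻⁵, so the reverse reaction proceeds.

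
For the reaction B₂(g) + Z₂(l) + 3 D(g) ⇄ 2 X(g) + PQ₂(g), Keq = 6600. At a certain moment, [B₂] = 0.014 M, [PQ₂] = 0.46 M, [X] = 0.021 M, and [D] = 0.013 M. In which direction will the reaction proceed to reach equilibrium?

neither direction; the system is at equilibrium

(Z₂ is a pure liquid — omitted from Q.)
Q = [X]²·[PQ₂] / ([B₂]·[D]³) = (0.021)²·(0.46) / ((0.014)·(0.013)³) = 6600
Q = 6600 = Keq, so the system is already at equilibrium.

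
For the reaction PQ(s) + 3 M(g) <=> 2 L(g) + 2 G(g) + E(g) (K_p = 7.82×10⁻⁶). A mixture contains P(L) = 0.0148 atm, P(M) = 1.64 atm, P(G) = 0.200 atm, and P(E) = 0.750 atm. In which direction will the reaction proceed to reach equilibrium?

toward products

(PQ is a pure solid — omitted from Q_p.)
Q_p = P(L)²·P(G)²·P(E) / P(M)³ = (0.0148)²·(0.200)²·(0.750) / (1.64)³ = 1.49×10⁻⁶
Q_p = 1.49×10⁻⁶ < K_p = 7.82×10⁻⁶, so the forward reaction proceeds.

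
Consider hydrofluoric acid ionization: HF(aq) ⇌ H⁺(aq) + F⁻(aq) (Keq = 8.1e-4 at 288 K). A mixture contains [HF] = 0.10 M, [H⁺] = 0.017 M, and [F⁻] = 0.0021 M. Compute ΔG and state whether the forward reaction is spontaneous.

ΔG = -1.96 kJ/mol; the forward reaction is spontaneous

Q = [H⁺]·[F⁻] / [HF] = (0.017)·(0.0021) / (0.10) = 3.57e-4
ΔG = RT ln(Q/Keq) = (8.314 J mol⁻¹ K⁻¹)(288 K) × ln(3.57e-4/8.1e-4)
   = (2.394 kJ/mol)(-0.8193) = -1.96 kJ/mol
ΔG < 0, so the forward reaction is spontaneous (proceeds forward).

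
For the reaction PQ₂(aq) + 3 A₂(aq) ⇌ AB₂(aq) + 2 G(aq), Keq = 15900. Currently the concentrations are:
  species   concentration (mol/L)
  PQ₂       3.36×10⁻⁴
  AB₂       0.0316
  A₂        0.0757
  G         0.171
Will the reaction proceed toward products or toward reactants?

Q = [AB₂]·[G]² / ([PQ₂]·[A₂]³) = (0.0316)·(0.171)² / ((3.36×10⁻⁴)·(0.0757)³) = 6340
Q = 6340 < Keq = 15900, so the forward reaction proceeds.

in the forward direction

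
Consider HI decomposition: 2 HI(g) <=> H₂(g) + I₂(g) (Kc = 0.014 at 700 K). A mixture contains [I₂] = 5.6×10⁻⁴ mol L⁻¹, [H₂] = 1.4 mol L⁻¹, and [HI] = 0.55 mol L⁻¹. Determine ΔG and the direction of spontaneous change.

Qc = [H₂]·[I₂] / [HI]² = (1.4)·(5.6×10⁻⁴) / (0.55)² = 0.00259
ΔG = RT ln(Qc/Kc) = (8.314 J mol⁻¹ K⁻¹)(700 K) × ln(0.00259/0.014)
   = (5.820 kJ/mol)(-1.687) = -9.82 kJ/mol
ΔG < 0, so the forward reaction is spontaneous (proceeds forward).

ΔG = -9.82 kJ/mol; the forward reaction is spontaneous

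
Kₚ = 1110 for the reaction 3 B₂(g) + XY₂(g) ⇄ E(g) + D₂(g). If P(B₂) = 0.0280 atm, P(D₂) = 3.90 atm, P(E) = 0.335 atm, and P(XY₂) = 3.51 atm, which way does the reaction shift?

toward reactants

Qₚ = P(E)·P(D₂) / (P(B₂)³·P(XY₂)) = (0.335)·(3.90) / ((0.0280)³·(3.51)) = 17000
Qₚ = 17000 > Kₚ = 1110, so the reverse reaction proceeds.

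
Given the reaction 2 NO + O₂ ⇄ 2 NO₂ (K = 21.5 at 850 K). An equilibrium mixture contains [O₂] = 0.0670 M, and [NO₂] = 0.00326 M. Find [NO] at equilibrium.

[NO] = 0.00272 M

At equilibrium, K = [NO₂]² / ([NO]²·[O₂]) = 21.5.
(0.00326)² / (([NO])²·(0.0670)) = 21.5
[NO]² = 7.38×10⁻⁶ ⇒ [NO] = 0.00272 M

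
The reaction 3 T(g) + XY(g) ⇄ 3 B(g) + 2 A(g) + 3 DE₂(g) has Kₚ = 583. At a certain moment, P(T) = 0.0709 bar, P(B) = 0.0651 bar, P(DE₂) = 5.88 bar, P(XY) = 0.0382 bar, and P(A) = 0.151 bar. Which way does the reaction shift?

in the forward direction

Qₚ = P(B)³·P(A)²·P(DE₂)³ / (P(T)³·P(XY)) = (0.0651)³·(0.151)²·(5.88)³ / ((0.0709)³·(0.0382)) = 93.9
Qₚ = 93.9 < Kₚ = 583, so the forward reaction proceeds.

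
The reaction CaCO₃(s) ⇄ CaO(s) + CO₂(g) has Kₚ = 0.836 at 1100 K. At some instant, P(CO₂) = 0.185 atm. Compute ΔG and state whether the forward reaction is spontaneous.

(CaCO₃, CaO are pure solids — omitted from Qₚ.)
Qₚ = P(CO₂) = 0.185
ΔG = RT ln(Qₚ/Kₚ) = (8.314 J mol⁻¹ K⁻¹)(1100 K) × ln(0.185/0.836)
   = (9.145 kJ/mol)(-1.508) = -13.8 kJ/mol
ΔG < 0, so the forward reaction is spontaneous (proceeds forward).

ΔG = -13.8 kJ/mol; the forward reaction is spontaneous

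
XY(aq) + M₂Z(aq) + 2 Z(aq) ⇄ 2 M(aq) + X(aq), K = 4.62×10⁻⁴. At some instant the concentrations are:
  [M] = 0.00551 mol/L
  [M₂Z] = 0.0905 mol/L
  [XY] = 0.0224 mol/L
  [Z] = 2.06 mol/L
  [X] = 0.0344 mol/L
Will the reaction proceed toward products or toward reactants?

Q = [M]²·[X] / ([XY]·[M₂Z]·[Z]²) = (0.00551)²·(0.0344) / ((0.0224)·(0.0905)·(2.06)²) = 1.21×10⁻⁴
Q = 1.21×10⁻⁴ < K = 4.62×10⁻⁴, so the forward reaction proceeds.

forward (toward products)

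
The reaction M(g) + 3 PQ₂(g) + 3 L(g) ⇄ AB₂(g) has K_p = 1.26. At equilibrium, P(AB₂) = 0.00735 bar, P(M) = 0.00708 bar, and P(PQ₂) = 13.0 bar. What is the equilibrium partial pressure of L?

At equilibrium, K_p = P(AB₂) / (P(M)·P(PQ₂)³·P(L)³) = 1.26.
(0.00735) / ((0.00708)·(13.0)³·(P(L))³) = 1.26
P(L)³ = 3.75×10⁻⁴ ⇒ P(L) = 0.0721 bar

P(L) = 0.0721 bar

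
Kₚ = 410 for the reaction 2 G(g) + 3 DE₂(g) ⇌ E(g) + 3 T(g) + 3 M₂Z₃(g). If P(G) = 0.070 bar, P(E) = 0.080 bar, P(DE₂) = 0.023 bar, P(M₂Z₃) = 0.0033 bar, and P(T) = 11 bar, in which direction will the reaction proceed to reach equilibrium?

Qₚ = P(E)·P(T)³·P(M₂Z₃)³ / (P(G)²·P(DE₂)³) = (0.080)·(11)³·(0.0033)³ / ((0.070)²·(0.023)³) = 64
Qₚ = 64 < Kₚ = 410, so the forward reaction proceeds.

in the forward direction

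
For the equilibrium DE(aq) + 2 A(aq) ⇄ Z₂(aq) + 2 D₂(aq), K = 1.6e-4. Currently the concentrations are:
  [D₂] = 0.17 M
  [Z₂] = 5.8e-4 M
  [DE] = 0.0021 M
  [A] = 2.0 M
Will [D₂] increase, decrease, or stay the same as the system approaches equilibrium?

Q = [Z₂]·[D₂]² / ([DE]·[A]²) = (5.8e-4)·(0.17)² / ((0.0021)·(2.0)²) = 0.0020
Q = 0.0020 > K = 1.6e-4: net reverse reaction.
D₂ is a product, so it decreases.

decrease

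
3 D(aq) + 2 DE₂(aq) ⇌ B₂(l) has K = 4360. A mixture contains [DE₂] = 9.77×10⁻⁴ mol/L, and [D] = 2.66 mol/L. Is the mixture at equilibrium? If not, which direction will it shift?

(B₂ is a pure liquid — omitted from Q.)
Q = 1 / ([D]³·[DE₂]²) = 1 / ((2.66)³·(9.77×10⁻⁴)²) = 55700
Q = 55700 > K = 4360: net reverse reaction.

no; Q > K, reaction proceeds in reverse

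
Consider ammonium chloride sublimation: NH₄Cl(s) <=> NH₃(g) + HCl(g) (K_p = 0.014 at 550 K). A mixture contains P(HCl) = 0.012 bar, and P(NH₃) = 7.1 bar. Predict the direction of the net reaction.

reverse (toward reactants)

(NH₄Cl is a pure solid — omitted from Q_p.)
Q_p = P(NH₃)·P(HCl) = (7.1)·(0.012) = 0.085
Q_p = 0.085 > K_p = 0.014, so the reverse reaction proceeds.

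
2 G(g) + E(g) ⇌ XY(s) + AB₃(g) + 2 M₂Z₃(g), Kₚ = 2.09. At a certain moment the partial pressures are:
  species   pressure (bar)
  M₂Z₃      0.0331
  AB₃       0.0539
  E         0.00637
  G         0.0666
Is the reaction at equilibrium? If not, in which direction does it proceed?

(XY is a pure solid — omitted from Qₚ.)
Qₚ = P(AB₃)·P(M₂Z₃)² / (P(G)²·P(E)) = (0.0539)·(0.0331)² / ((0.0666)²·(0.00637)) = 2.09
Qₚ = 2.09 = Kₚ, so the system is already at equilibrium.

neither direction; the system is at equilibrium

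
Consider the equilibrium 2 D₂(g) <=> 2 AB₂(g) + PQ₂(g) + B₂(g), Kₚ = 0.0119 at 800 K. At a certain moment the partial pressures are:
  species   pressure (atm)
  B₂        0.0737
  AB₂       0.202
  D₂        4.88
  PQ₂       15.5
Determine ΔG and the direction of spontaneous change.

ΔG = -12.0 kJ/mol; the forward reaction is spontaneous

Qₚ = P(AB₂)²·P(PQ₂)·P(B₂) / P(D₂)² = (0.202)²·(15.5)·(0.0737) / (4.88)² = 0.00196
ΔG = RT ln(Qₚ/Kₚ) = (8.314 J mol⁻¹ K⁻¹)(800 K) × ln(0.00196/0.0119)
   = (6.651 kJ/mol)(-1.804) = -12.0 kJ/mol
ΔG < 0, so the forward reaction is spontaneous (proceeds forward).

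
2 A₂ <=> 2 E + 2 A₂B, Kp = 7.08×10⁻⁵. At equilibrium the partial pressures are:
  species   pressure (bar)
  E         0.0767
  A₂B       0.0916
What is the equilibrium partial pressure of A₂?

At equilibrium, Kp = P(E)²·P(A₂B)² / P(A₂)² = 7.08×10⁻⁵.
(0.0767)²·(0.0916)² / (P(A₂))² = 7.08×10⁻⁵
P(A₂)² = 0.697 ⇒ P(A₂) = 0.835 bar

P(A₂) = 0.835 bar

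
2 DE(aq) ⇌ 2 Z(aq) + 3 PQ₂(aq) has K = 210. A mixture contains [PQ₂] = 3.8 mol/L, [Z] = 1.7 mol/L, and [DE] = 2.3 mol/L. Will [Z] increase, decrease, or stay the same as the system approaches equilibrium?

Q = [Z]²·[PQ₂]³ / [DE]² = (1.7)²·(3.8)³ / (2.3)² = 30
Q = 30 < K = 210: net forward reaction.
Z is a product, so it increases.

increase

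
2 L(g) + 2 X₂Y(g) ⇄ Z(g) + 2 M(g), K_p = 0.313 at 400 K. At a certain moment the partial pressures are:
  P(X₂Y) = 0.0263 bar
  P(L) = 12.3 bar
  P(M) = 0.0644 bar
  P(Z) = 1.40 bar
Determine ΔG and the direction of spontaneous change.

Q_p = P(Z)·P(M)² / (P(L)²·P(X₂Y)²) = (1.40)·(0.0644)² / ((12.3)²·(0.0263)²) = 0.0555
ΔG = RT ln(Q_p/K_p) = (8.314 J mol⁻¹ K⁻¹)(400 K) × ln(0.0555/0.313)
   = (3.326 kJ/mol)(-1.730) = -5.75 kJ/mol
ΔG < 0, so the forward reaction is spontaneous (proceeds forward).

ΔG = -5.75 kJ/mol; the forward reaction is spontaneous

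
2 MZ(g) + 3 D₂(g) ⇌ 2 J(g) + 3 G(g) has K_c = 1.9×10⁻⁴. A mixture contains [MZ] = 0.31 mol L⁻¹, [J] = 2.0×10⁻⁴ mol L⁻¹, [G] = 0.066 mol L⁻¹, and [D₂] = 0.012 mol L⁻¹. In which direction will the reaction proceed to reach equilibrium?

toward products

Q_c = [J]²·[G]³ / ([MZ]²·[D₂]³) = (2.0×10⁻⁴)²·(0.066)³ / ((0.31)²·(0.012)³) = 6.9×10⁻⁵
Q_c = 6.9×10⁻⁵ < K_c = 1.9×10⁻⁴, so the forward reaction proceeds.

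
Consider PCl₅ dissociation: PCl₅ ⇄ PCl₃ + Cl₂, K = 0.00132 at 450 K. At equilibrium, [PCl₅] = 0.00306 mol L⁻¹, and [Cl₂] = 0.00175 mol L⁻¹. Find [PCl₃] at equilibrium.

At equilibrium, K = [PCl₃]·[Cl₂] / [PCl₅] = 0.00132.
([PCl₃])·(0.00175) / (0.00306) = 0.00132
[PCl₃] = 0.00231 mol L⁻¹

[PCl₃] = 0.00231 mol L⁻¹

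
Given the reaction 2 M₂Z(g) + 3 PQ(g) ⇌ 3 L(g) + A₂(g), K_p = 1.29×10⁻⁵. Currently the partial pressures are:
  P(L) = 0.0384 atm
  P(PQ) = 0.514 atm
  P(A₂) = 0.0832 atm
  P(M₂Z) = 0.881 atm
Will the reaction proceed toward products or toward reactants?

in the reverse direction

Q_p = P(L)³·P(A₂) / (P(M₂Z)²·P(PQ)³) = (0.0384)³·(0.0832) / ((0.881)²·(0.514)³) = 4.47×10⁻⁵
Q_p = 4.47×10⁻⁵ > K_p = 1.29×10⁻⁵, so the reverse reaction proceeds.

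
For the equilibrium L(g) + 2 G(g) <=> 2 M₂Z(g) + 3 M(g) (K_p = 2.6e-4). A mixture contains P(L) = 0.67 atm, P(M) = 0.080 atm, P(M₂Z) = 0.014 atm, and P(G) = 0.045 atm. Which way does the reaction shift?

to the right

Q_p = P(M₂Z)²·P(M)³ / (P(L)·P(G)²) = (0.014)²·(0.080)³ / ((0.67)·(0.045)²) = 7.4e-5
Q_p = 7.4e-5 < K_p = 2.6e-4, so the forward reaction proceeds.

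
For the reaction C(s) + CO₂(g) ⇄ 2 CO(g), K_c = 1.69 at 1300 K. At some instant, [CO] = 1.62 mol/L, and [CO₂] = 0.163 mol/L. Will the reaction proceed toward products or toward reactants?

reverse (toward reactants)

(C is a pure solid — omitted from Q_c.)
Q_c = [CO]² / [CO₂] = (1.62)² / (0.163) = 16.1
Q_c = 16.1 > K_c = 1.69, so the reverse reaction proceeds.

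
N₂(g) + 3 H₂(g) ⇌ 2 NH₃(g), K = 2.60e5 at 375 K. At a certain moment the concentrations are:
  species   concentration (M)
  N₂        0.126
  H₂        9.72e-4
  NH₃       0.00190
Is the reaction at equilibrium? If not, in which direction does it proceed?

toward products

Q = [NH₃]² / ([N₂]·[H₂]³) = (0.00190)² / ((0.126)·(9.72e-4)³) = 31200
Q = 31200 < K = 2.60e5, so the forward reaction proceeds.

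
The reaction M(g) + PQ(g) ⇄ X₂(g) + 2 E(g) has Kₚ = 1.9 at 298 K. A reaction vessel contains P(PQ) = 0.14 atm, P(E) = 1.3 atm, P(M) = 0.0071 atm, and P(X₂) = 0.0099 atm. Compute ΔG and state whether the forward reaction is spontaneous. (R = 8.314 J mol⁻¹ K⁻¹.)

ΔG = 5.40 kJ/mol; the forward reaction is non-spontaneous

Qₚ = P(X₂)·P(E)² / (P(M)·P(PQ)) = (0.0099)·(1.3)² / ((0.0071)·(0.14)) = 16.8
ΔG = RT ln(Qₚ/Kₚ) = (8.314 J mol⁻¹ K⁻¹)(298 K) × ln(16.8/1.9)
   = (2.478 kJ/mol)(2.180) = 5.40 kJ/mol
ΔG > 0, so the forward reaction is non-spontaneous (proceeds in reverse).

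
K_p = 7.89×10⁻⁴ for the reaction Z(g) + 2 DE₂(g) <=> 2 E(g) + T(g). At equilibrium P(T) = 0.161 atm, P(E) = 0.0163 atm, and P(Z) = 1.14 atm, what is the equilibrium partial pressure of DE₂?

P(DE₂) = 0.218 atm

At equilibrium, K_p = P(E)²·P(T) / (P(Z)·P(DE₂)²) = 7.89×10⁻⁴.
(0.0163)²·(0.161) / ((1.14)·(P(DE₂))²) = 7.89×10⁻⁴
P(DE₂)² = 0.0476 ⇒ P(DE₂) = 0.218 atm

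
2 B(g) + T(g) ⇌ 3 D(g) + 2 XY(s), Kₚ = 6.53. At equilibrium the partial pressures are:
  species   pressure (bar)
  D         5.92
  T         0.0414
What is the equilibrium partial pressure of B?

P(B) = 27.7 bar

(XY is a pure solid — omitted from Kₚ.)
At equilibrium, Kₚ = P(D)³ / (P(B)²·P(T)) = 6.53.
(5.92)³ / ((P(B))²·(0.0414)) = 6.53
P(B)² = 767 ⇒ P(B) = 27.7 bar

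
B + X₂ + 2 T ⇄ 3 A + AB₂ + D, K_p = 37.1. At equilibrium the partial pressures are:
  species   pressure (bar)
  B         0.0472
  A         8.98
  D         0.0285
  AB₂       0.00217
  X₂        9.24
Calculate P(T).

At equilibrium, K_p = P(A)³·P(AB₂)·P(D) / (P(B)·P(X₂)·P(T)²) = 37.1.
(8.98)³·(0.00217)·(0.0285) / ((0.0472)·(9.24)·(P(T))²) = 37.1
P(T)² = 0.00277 ⇒ P(T) = 0.0526 bar

P(T) = 0.0526 bar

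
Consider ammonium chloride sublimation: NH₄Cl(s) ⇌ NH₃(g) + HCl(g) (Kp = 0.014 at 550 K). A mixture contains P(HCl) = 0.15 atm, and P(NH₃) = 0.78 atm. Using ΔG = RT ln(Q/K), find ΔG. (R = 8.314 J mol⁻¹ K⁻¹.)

ΔG = 9.71 kJ/mol

(NH₄Cl is a pure solid — omitted from Qp.)
Qp = P(NH₃)·P(HCl) = (0.78)·(0.15) = 0.117
ΔG = RT ln(Qp/Kp) = (8.314 J mol⁻¹ K⁻¹)(550 K) × ln(0.117/0.014)
   = (4.573 kJ/mol)(2.123) = 9.71 kJ/mol
ΔG > 0, so the forward reaction is non-spontaneous (proceeds in reverse).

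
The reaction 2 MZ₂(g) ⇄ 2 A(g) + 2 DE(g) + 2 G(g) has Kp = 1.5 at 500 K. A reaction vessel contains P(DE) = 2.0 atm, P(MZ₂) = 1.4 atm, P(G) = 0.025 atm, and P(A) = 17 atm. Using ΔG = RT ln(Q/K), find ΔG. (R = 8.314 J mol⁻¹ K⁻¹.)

Qp = P(A)²·P(DE)²·P(G)² / P(MZ₂)² = (17)²·(2.0)²·(0.025)² / (1.4)² = 0.369
ΔG = RT ln(Qp/Kp) = (8.314 J mol⁻¹ K⁻¹)(500 K) × ln(0.369/1.5)
   = (4.157 kJ/mol)(-1.402) = -5.83 kJ/mol
ΔG < 0, so the forward reaction is spontaneous (proceeds forward).

ΔG = -5.83 kJ/mol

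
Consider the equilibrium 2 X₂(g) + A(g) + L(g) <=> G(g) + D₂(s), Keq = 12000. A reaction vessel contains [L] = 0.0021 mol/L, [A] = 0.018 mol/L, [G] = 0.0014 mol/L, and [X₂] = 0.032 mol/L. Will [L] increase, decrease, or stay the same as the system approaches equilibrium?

(D₂ is a pure solid — omitted from Q.)
Q = [G] / ([X₂]²·[A]·[L]) = (0.0014) / ((0.032)²·(0.018)·(0.0021)) = 36000
Q = 36000 > Keq = 12000: net reverse reaction.
L is a reactant, so it increases.

increase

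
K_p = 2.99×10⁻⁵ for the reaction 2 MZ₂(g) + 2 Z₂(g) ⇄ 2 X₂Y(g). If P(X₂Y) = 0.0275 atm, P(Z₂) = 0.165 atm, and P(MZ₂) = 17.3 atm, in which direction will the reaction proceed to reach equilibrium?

Q_p = P(X₂Y)² / (P(MZ₂)²·P(Z₂)²) = (0.0275)² / ((17.3)²·(0.165)²) = 9.28×10⁻⁵
Q_p = 9.28×10⁻⁵ > K_p = 2.99×10⁻⁵, so the reverse reaction proceeds.

toward reactants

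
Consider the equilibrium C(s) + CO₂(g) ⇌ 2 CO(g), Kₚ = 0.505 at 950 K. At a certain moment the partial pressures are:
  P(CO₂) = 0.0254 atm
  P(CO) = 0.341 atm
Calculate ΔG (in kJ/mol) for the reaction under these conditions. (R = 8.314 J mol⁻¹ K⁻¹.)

ΔG = 17.4 kJ/mol

(C is a pure solid — omitted from Qₚ.)
Qₚ = P(CO)² / P(CO₂) = (0.341)² / (0.0254) = 4.58
ΔG = RT ln(Qₚ/Kₚ) = (8.314 J mol⁻¹ K⁻¹)(950 K) × ln(4.58/0.505)
   = (7.898 kJ/mol)(2.205) = 17.4 kJ/mol
ΔG > 0, so the forward reaction is non-spontaneous (proceeds in reverse).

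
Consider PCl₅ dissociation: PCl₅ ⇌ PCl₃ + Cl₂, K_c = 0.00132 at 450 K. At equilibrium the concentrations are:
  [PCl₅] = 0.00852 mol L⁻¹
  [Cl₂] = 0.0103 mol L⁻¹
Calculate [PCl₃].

At equilibrium, K_c = [PCl₃]·[Cl₂] / [PCl₅] = 0.00132.
([PCl₃])·(0.0103) / (0.00852) = 0.00132
[PCl₃] = 0.00109 mol L⁻¹

[PCl₃] = 0.00109 mol L⁻¹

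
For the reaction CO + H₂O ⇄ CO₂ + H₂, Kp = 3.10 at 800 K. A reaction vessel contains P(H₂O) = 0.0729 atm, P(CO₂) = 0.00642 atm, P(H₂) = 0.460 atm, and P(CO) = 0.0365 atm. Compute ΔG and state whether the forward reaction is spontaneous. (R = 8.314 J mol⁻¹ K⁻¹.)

Qp = P(CO₂)·P(H₂) / (P(CO)·P(H₂O)) = (0.00642)·(0.460) / ((0.0365)·(0.0729)) = 1.11
ΔG = RT ln(Qp/Kp) = (8.314 J mol⁻¹ K⁻¹)(800 K) × ln(1.11/3.10)
   = (6.651 kJ/mol)(-1.027) = -6.83 kJ/mol
ΔG < 0, so the forward reaction is spontaneous (proceeds forward).

ΔG = -6.83 kJ/mol; the forward reaction is spontaneous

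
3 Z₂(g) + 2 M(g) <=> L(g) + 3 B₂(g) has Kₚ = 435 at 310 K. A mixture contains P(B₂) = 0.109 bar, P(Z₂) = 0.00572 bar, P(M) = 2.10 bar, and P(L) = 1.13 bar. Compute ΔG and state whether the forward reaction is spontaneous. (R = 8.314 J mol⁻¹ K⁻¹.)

ΔG = 3.62 kJ/mol; the forward reaction is non-spontaneous

Qₚ = P(L)·P(B₂)³ / (P(Z₂)³·P(M)²) = (1.13)·(0.109)³ / ((0.00572)³·(2.10)²) = 1770
ΔG = RT ln(Qₚ/Kₚ) = (8.314 J mol⁻¹ K⁻¹)(310 K) × ln(1770/435)
   = (2.577 kJ/mol)(1.403) = 3.62 kJ/mol
ΔG > 0, so the forward reaction is non-spontaneous (proceeds in reverse).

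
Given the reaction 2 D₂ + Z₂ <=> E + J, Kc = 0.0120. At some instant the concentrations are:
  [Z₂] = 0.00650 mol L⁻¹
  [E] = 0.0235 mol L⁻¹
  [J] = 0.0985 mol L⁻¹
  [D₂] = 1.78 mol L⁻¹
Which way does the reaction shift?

Qc = [E]·[J] / ([D₂]²·[Z₂]) = (0.0235)·(0.0985) / ((1.78)²·(0.00650)) = 0.112
Qc = 0.112 > Kc = 0.0120, so the reverse reaction proceeds.

in the reverse direction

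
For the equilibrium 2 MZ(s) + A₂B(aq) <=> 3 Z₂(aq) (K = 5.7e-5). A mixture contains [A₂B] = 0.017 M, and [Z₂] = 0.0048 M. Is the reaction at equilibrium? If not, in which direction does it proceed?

to the right

(MZ is a pure solid — omitted from Q.)
Q = [Z₂]³ / [A₂B] = (0.0048)³ / (0.017) = 6.5e-6
Q = 6.5e-6 < K = 5.7e-5, so the forward reaction proceeds.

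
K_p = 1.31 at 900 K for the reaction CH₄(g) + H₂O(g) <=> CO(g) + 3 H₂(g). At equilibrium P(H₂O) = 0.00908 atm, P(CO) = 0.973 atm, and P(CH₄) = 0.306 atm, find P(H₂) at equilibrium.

P(H₂) = 0.155 atm

At equilibrium, K_p = P(CO)·P(H₂)³ / (P(CH₄)·P(H₂O)) = 1.31.
(0.973)·(P(H₂))³ / ((0.306)·(0.00908)) = 1.31
P(H₂)³ = 0.00374 ⇒ P(H₂) = 0.155 atm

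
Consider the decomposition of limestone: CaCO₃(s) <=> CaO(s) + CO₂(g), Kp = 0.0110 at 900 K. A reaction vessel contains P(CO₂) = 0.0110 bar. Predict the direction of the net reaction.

no net change (already at equilibrium)

(CaCO₃, CaO are pure solids — omitted from Qp.)
Qp = P(CO₂) = 0.0110
Qp = 0.0110 = Kp, so the system is already at equilibrium.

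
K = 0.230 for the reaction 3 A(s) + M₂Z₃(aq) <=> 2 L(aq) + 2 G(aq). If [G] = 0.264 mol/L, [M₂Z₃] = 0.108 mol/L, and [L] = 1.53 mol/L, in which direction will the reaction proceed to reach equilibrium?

(A is a pure solid — omitted from Q.)
Q = [L]²·[G]² / [M₂Z₃] = (1.53)²·(0.264)² / (0.108) = 1.51
Q = 1.51 > K = 0.230, so the reverse reaction proceeds.

reverse (toward reactants)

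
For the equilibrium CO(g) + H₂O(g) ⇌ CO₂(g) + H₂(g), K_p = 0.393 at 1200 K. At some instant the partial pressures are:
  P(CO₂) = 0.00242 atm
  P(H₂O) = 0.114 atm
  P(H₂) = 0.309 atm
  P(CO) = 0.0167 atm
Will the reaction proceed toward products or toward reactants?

Q_p = P(CO₂)·P(H₂) / (P(CO)·P(H₂O)) = (0.00242)·(0.309) / ((0.0167)·(0.114)) = 0.393
Q_p = 0.393 = K_p, so the system is already at equilibrium.

no net change (already at equilibrium)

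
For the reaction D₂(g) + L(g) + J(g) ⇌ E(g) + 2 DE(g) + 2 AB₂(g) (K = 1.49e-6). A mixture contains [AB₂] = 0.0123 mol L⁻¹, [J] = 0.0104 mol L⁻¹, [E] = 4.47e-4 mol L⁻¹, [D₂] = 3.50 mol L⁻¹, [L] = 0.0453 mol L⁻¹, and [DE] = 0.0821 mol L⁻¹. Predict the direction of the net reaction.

Q = [E]·[DE]²·[AB₂]² / ([D₂]·[L]·[J]) = (4.47e-4)·(0.0821)²·(0.0123)² / ((3.50)·(0.0453)·(0.0104)) = 2.76e-7
Q = 2.76e-7 < K = 1.49e-6, so the forward reaction proceeds.

in the forward direction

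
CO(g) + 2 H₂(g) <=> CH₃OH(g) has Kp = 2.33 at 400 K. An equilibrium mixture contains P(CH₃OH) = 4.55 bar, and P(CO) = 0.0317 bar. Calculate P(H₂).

P(H₂) = 7.85 bar

At equilibrium, Kp = P(CH₃OH) / (P(CO)·P(H₂)²) = 2.33.
(4.55) / ((0.0317)·(P(H₂))²) = 2.33
P(H₂)² = 61.6 ⇒ P(H₂) = 7.85 bar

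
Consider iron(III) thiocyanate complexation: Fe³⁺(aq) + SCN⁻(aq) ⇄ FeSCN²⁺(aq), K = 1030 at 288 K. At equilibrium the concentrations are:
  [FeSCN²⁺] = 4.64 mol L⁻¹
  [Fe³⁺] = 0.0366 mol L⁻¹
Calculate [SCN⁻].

At equilibrium, K = [FeSCN²⁺] / ([Fe³⁺]·[SCN⁻]) = 1030.
(4.64) / ((0.0366)·([SCN⁻])) = 1030
[SCN⁻] = 0.123 mol L⁻¹

[SCN⁻] = 0.123 mol L⁻¹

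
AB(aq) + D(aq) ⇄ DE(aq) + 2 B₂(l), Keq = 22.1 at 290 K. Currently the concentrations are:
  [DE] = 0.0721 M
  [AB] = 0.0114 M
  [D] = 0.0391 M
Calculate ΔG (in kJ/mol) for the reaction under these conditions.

(B₂ is a pure liquid — omitted from Q.)
Q = [DE] / ([AB]·[D]) = (0.0721) / ((0.0114)·(0.0391)) = 162
ΔG = RT ln(Q/Keq) = (8.314 J mol⁻¹ K⁻¹)(290 K) × ln(162/22.1)
   = (2.411 kJ/mol)(1.992) = 4.80 kJ/mol
ΔG > 0, so the forward reaction is non-spontaneous (proceeds in reverse).

ΔG = 4.80 kJ/mol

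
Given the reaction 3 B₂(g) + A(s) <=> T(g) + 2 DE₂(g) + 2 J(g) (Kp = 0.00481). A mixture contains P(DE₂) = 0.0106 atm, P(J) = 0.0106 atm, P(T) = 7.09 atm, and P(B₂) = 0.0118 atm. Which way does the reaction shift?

(A is a pure solid — omitted from Qp.)
Qp = P(T)·P(DE₂)²·P(J)² / P(B₂)³ = (7.09)·(0.0106)²·(0.0106)² / (0.0118)³ = 0.0545
Qp = 0.0545 > Kp = 0.00481, so the reverse reaction proceeds.

reverse (toward reactants)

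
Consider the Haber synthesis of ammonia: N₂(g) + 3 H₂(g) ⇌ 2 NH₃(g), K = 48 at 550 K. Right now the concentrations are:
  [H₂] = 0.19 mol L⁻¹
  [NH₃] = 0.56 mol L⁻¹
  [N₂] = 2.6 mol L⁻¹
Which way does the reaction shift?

to the right

Q = [NH₃]² / ([N₂]·[H₂]³) = (0.56)² / ((2.6)·(0.19)³) = 18
Q = 18 < K = 48, so the forward reaction proceeds.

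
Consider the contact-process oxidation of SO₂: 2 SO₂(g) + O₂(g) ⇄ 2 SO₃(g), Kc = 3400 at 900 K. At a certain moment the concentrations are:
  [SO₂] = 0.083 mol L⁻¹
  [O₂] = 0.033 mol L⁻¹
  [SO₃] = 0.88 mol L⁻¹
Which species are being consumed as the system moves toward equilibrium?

none (at equilibrium)

Qc = [SO₃]² / ([SO₂]²·[O₂]) = (0.88)² / ((0.083)²·(0.033)) = 3400
Qc = 3400 = Kc; the system is at equilibrium.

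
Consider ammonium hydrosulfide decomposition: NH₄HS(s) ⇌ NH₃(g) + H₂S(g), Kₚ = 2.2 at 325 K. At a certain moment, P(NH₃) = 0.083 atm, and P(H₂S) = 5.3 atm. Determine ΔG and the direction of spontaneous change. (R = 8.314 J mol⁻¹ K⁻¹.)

(NH₄HS is a pure solid — omitted from Qₚ.)
Qₚ = P(NH₃)·P(H₂S) = (0.083)·(5.3) = 0.440
ΔG = RT ln(Qₚ/Kₚ) = (8.314 J mol⁻¹ K⁻¹)(325 K) × ln(0.440/2.2)
   = (2.702 kJ/mol)(-1.609) = -4.35 kJ/mol
ΔG < 0, so the forward reaction is spontaneous (proceeds forward).

ΔG = -4.35 kJ/mol; the forward reaction is spontaneous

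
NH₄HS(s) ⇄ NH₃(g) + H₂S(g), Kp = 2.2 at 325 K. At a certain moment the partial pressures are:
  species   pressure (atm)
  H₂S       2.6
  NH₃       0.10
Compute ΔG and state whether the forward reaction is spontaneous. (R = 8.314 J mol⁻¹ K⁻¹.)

(NH₄HS is a pure solid — omitted from Qp.)
Qp = P(NH₃)·P(H₂S) = (0.10)·(2.6) = 0.260
ΔG = RT ln(Qp/Kp) = (8.314 J mol⁻¹ K⁻¹)(325 K) × ln(0.260/2.2)
   = (2.702 kJ/mol)(-2.136) = -5.77 kJ/mol
ΔG < 0, so the forward reaction is spontaneous (proceeds forward).

ΔG = -5.77 kJ/mol; the forward reaction is spontaneous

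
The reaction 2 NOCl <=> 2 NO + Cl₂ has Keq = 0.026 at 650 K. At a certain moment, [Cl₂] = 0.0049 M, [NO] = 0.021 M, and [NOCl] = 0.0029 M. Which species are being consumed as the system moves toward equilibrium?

NO, Cl₂ (products)

Q = [NO]²·[Cl₂] / [NOCl]² = (0.021)²·(0.0049) / (0.0029)² = 0.26
Q = 0.26 > Keq = 0.026: net reverse reaction.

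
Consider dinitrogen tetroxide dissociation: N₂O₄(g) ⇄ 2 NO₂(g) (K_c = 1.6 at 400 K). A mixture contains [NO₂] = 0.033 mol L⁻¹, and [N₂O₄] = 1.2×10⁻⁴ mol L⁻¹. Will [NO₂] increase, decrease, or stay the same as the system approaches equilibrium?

decrease

Q_c = [NO₂]² / [N₂O₄] = (0.033)² / (1.2×10⁻⁴) = 9.1
Q_c = 9.1 > K_c = 1.6: net reverse reaction.
NO₂ is a product, so it decreases.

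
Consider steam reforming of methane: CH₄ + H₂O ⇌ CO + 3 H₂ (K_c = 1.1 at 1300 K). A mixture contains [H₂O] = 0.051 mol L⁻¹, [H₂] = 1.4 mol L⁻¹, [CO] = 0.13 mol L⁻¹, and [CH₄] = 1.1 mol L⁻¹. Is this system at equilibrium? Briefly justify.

Q_c = [CO]·[H₂]³ / ([CH₄]·[H₂O]) = (0.13)·(1.4)³ / ((1.1)·(0.051)) = 6.4
Q_c = 6.4 > K_c = 1.1: net reverse reaction.

no; Q > K, reaction proceeds in reverse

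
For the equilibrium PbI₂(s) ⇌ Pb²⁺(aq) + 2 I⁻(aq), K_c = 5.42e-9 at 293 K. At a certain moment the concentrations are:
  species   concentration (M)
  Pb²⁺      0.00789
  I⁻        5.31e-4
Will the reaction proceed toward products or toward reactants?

forward (toward products)

(PbI₂ is a pure solid — omitted from Q_c.)
Q_c = [Pb²⁺]·[I⁻]² = (0.00789)·(5.31e-4)² = 2.22e-9
Q_c = 2.22e-9 < K_c = 5.42e-9, so the forward reaction proceeds.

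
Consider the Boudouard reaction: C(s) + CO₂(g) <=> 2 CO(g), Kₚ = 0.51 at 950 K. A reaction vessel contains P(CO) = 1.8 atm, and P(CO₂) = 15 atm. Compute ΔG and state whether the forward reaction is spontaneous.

(C is a pure solid — omitted from Qₚ.)
Qₚ = P(CO)² / P(CO₂) = (1.8)² / (15) = 0.216
ΔG = RT ln(Qₚ/Kₚ) = (8.314 J mol⁻¹ K⁻¹)(950 K) × ln(0.216/0.51)
   = (7.898 kJ/mol)(-0.8591) = -6.79 kJ/mol
ΔG < 0, so the forward reaction is spontaneous (proceeds forward).

ΔG = -6.79 kJ/mol; the forward reaction is spontaneous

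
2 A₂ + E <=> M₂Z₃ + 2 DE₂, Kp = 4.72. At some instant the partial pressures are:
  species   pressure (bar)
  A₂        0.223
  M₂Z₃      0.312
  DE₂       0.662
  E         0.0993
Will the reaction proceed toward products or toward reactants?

Qp = P(M₂Z₃)·P(DE₂)² / (P(A₂)²·P(E)) = (0.312)·(0.662)² / ((0.223)²·(0.0993)) = 27.7
Qp = 27.7 > Kp = 4.72, so the reverse reaction proceeds.

reverse (toward reactants)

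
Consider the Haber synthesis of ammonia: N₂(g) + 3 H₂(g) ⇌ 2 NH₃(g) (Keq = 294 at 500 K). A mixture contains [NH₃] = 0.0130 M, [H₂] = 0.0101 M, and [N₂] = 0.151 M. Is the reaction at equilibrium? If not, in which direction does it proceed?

Q = [NH₃]² / ([N₂]·[H₂]³) = (0.0130)² / ((0.151)·(0.0101)³) = 1090
Q = 1090 > Keq = 294, so the reverse reaction proceeds.

to the left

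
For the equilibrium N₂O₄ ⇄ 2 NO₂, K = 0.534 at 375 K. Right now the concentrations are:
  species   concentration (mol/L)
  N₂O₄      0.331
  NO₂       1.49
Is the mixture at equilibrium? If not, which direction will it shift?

Q = [NO₂]² / [N₂O₄] = (1.49)² / (0.331) = 6.71
Q = 6.71 > K = 0.534: net reverse reaction.

no; Q > K, reaction proceeds in reverse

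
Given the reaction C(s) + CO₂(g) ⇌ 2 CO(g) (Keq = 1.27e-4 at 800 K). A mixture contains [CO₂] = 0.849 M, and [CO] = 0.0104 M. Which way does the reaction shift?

no net change (already at equilibrium)

(C is a pure solid — omitted from Q.)
Q = [CO]² / [CO₂] = (0.0104)² / (0.849) = 1.27e-4
Q = 1.27e-4 = Keq, so the system is already at equilibrium.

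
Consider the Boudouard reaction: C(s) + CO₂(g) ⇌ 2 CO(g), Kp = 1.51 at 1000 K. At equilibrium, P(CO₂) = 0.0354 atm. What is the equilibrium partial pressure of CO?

(C is a pure solid — omitted from Kp.)
At equilibrium, Kp = P(CO)² / P(CO₂) = 1.51.
(P(CO))² / (0.0354) = 1.51
P(CO)² = 0.0535 ⇒ P(CO) = 0.231 atm

P(CO) = 0.231 atm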